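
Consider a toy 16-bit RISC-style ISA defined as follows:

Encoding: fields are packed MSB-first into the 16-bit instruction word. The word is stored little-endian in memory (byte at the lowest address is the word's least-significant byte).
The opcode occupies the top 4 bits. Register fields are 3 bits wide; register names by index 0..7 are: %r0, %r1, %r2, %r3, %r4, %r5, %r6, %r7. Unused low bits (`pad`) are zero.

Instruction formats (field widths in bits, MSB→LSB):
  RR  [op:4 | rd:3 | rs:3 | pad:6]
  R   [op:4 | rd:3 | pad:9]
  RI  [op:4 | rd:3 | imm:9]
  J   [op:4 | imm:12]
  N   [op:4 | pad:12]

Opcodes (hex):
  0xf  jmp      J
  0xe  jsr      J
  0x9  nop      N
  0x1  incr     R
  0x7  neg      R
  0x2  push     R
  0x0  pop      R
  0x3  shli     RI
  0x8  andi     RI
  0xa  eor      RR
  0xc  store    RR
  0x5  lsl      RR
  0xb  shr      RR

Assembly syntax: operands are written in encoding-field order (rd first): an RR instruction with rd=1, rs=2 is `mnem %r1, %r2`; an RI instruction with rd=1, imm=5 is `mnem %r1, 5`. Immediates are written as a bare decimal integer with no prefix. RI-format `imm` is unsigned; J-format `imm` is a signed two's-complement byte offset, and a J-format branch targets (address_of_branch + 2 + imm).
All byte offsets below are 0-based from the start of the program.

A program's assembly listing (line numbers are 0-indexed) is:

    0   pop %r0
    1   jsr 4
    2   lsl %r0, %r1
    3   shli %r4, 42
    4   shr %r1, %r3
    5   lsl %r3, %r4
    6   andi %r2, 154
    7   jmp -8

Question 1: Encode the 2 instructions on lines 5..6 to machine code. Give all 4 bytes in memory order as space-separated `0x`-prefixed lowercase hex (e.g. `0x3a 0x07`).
0x00 0x57 0x9a 0x84

5. lsl fields op=0x5:4|rd=3:3|rs=4:3|pad=0:6 → word 5700h → 00 57
6. andi fields op=0x8:4|rd=2:3|imm=154:9 → word 849ah → 9a 84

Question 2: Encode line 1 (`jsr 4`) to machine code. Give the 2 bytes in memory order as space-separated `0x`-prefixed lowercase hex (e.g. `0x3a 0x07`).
L1: jsr op=0xe:4|imm=4:12 ⇒ 0xe004 ⇒ little 04 e0

0x04 0xe0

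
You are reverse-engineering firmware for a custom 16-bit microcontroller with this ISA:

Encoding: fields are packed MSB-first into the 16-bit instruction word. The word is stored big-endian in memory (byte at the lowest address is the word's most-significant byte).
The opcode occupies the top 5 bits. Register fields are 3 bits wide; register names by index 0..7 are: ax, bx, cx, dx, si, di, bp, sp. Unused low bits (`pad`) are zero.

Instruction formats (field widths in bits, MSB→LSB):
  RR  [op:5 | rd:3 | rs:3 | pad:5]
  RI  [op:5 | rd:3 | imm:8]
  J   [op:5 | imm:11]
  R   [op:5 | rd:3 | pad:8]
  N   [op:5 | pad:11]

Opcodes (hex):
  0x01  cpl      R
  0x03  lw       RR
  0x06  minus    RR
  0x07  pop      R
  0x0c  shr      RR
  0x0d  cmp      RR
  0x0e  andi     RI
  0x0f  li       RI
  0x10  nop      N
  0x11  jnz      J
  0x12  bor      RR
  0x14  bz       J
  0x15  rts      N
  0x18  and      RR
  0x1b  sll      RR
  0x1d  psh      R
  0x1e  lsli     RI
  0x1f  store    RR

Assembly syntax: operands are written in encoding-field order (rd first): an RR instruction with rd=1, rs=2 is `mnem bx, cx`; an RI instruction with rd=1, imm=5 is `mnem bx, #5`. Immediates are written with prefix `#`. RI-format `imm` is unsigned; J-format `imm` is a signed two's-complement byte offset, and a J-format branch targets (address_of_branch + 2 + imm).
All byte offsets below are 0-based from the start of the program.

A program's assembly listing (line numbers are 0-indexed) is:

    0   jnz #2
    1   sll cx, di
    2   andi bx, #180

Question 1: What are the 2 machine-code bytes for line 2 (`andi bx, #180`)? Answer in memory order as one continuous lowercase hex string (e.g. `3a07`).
L2: andi op=0xe:5|rd=1:3|imm=180:8 ⇒ 0x71b4 ⇒ big 71 b4

71b4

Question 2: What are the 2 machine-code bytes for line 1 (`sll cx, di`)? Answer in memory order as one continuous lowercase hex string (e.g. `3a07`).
daa0

line 1 (sll): pack op=0x1b:5|rd=2:3|rs=5:3|pad=0:5 = 0xdaa0; big→ da a0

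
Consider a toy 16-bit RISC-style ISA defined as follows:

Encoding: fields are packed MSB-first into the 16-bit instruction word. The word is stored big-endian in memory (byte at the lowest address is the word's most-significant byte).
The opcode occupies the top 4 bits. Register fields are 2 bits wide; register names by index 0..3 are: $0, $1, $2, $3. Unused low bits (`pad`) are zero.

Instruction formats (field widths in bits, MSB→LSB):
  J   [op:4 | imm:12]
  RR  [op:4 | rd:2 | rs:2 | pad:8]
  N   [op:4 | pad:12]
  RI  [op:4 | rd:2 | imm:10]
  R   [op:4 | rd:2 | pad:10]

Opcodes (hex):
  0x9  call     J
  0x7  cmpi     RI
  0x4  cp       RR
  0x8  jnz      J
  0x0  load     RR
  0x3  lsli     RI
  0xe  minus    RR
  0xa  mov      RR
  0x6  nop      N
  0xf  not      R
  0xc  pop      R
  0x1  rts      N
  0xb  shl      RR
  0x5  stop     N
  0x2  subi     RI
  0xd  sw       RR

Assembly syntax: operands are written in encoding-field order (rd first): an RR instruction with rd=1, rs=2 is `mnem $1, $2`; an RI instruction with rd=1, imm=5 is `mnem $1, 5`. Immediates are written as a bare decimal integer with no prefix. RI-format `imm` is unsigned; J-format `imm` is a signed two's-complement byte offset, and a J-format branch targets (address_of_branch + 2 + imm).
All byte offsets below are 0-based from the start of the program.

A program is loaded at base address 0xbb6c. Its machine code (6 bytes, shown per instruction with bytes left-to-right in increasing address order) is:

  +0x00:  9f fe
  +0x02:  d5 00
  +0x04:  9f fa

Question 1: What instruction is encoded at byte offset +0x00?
call -2

+0x00: 9f fe ⇒ word 0x9ffe (big)
  opcode bits[15:12]=0x9: call/J
  [11:0] imm=4094 (s12→-2) = -2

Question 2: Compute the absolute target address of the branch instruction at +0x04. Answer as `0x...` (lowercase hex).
0xbb6c

@+04  big-endian(9f fa) = 0x9ffa
  op=0x9ffa>>12=0x9 ⇒ call (J)
  [11:0] imm=4090 (s12→-6) = -6
  target = base 0xbb6c + off 0x04 + 2 + imm -6 = 0xbb6c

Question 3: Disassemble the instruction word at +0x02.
[02] d5 00 → 0xd500
  op=0xd500>>12=0xd ⇒ sw (RR)
  [11:10] rd=1 = $1
  [9:8] rs=1 = $1

sw $1, $1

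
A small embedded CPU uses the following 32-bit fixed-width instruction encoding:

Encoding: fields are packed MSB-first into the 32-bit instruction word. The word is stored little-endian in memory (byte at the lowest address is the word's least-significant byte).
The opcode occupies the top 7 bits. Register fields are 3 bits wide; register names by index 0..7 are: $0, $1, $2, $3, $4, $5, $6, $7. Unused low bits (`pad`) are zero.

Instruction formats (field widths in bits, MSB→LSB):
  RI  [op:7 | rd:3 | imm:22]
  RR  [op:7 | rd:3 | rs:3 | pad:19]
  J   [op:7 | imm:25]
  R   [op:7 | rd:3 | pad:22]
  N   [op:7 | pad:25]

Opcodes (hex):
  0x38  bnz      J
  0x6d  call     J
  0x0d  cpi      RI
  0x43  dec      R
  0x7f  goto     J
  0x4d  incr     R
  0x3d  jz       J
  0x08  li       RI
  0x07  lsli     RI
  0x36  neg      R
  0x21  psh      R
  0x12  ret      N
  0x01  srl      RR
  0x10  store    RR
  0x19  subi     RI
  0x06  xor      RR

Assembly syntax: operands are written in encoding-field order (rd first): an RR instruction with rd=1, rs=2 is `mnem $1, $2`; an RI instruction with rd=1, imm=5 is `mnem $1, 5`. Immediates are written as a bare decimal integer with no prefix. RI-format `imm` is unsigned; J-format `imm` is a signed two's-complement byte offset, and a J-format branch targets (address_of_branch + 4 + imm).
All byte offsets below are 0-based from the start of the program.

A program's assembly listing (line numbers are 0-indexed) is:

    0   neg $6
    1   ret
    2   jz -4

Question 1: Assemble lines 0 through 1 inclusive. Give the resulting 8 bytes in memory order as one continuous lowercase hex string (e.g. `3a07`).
L0: neg op=0x36:7|rd=6:3|pad=0:22 ⇒ 0x6d800000 ⇒ little 00 00 80 6d
L1: ret op=0x12:7|pad=0:25 ⇒ 0x24000000 ⇒ little 00 00 00 24

0000806d00000024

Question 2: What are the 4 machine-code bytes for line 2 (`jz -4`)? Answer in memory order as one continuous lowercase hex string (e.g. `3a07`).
fcffff7b

2. jz fields op=0x3d:7|imm=-4:25 → word 7bfffffch → fc ff ff 7b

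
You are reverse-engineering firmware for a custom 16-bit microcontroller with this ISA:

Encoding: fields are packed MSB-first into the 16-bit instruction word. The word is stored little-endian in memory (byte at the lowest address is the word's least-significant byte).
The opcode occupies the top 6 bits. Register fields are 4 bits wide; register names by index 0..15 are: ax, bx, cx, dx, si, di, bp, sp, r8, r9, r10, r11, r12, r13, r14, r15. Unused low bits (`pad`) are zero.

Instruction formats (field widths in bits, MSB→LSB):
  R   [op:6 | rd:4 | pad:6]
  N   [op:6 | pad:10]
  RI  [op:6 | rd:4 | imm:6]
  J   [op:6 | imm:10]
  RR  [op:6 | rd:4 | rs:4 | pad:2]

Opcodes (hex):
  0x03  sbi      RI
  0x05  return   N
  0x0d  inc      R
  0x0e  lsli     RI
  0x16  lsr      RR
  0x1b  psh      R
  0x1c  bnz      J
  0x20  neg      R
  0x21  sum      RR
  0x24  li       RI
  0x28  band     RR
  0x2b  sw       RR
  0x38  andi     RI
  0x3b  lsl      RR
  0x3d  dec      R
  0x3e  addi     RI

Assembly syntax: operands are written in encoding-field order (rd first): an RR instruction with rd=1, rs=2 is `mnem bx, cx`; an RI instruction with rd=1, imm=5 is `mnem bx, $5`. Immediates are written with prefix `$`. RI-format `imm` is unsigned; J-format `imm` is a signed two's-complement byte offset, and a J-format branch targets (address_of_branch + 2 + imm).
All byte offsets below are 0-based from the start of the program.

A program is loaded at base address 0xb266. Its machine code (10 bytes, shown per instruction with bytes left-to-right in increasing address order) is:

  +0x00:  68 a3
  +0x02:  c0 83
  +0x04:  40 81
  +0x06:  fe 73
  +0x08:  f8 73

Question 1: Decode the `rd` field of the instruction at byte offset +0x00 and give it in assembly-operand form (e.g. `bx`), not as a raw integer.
@+00  little-endian(68 a3) = 0xa368
  opcode bits[15:10]=0x28: band/RR
  rd: (w>>6)&0xf=0xd → r13
  rs: (w>>2)&0xf=0xa → r10

r13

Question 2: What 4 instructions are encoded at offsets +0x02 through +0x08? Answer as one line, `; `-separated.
@+02  little-endian(c0 83) = 0x83c0
  opcode bits[15:10]=0x20: neg/R
  rd: (w>>6)&0xf=0xf → r15
@+04  little-endian(40 81) = 0x8140
  opcode bits[15:10]=0x20: neg/R
  rd: (w>>6)&0xf=0x5 → di
@+06  little-endian(fe 73) = 0x73fe
  opcode bits[15:10]=0x1c: bnz/J
  imm: (w>>0)&0x3ff=0x3fe (s10→-2) → $-2
@+08  little-endian(f8 73) = 0x73f8
  opcode bits[15:10]=0x1c: bnz/J
  imm: (w>>0)&0x3ff=0x3f8 (s10→-8) → $-8

neg r15; neg di; bnz $-2; bnz $-8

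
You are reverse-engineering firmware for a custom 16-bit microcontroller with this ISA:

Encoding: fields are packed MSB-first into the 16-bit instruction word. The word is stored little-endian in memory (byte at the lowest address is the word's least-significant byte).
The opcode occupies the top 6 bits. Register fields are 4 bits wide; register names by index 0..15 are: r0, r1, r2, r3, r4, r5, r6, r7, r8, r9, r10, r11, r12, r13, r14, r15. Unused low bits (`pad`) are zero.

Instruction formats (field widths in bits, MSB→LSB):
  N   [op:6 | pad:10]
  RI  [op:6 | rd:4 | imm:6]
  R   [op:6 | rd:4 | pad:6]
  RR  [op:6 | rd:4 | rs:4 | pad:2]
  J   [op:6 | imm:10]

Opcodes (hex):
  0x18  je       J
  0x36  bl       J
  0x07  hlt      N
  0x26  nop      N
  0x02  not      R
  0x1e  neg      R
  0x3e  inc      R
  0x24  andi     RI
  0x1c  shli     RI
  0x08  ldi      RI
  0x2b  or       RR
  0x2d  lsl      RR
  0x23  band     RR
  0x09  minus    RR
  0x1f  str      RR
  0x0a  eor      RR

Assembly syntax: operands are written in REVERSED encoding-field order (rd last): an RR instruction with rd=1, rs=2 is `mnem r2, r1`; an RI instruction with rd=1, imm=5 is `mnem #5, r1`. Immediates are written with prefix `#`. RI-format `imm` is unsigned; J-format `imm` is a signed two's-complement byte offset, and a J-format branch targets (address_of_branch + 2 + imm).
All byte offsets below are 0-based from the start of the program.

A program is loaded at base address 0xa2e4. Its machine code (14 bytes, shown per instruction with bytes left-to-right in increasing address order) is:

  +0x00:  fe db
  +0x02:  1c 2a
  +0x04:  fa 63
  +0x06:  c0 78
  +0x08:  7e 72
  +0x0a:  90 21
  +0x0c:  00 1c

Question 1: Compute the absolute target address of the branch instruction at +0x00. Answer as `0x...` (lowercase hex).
0xa2e4

[00] fe db → 0xdbfe
  top 6b → 0x36 → bl [J]
  imm@[9:0]=0x3fe (s10→-2) ⇒ #-2
  target = base 0xa2e4 + off 0x00 + 2 + imm -2 = 0xa2e4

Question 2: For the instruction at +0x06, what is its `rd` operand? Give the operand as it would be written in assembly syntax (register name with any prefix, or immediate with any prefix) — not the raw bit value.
r3

[06] c0 78 → 0x78c0
  opcode bits[15:10]=0x1e: neg/R
  rd@[9:6]=0x3 ⇒ r3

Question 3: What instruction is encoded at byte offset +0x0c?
hlt

@+0c  little-endian(00 1c) = 0x1c00
  opcode bits[15:10]=0x7: hlt/N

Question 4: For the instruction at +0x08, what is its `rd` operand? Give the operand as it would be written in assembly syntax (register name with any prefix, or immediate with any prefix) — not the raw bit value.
off 0x08: read 7e 72 as little → 0x727e
  op=0x727e>>10=0x1c ⇒ shli (RI)
  rd: (w>>6)&0xf=0x9 → r9
  imm: (w>>0)&0x3f=0x3e → #62

r9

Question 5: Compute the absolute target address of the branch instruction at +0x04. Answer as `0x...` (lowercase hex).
+0x04: fa 63 ⇒ word 0x63fa (little)
  top 6b → 0x18 → je [J]
  imm: (w>>0)&0x3ff=0x3fa (s10→-6) → #-6
  target = base 0xa2e4 + off 0x04 + 2 + imm -6 = 0xa2e4

0xa2e4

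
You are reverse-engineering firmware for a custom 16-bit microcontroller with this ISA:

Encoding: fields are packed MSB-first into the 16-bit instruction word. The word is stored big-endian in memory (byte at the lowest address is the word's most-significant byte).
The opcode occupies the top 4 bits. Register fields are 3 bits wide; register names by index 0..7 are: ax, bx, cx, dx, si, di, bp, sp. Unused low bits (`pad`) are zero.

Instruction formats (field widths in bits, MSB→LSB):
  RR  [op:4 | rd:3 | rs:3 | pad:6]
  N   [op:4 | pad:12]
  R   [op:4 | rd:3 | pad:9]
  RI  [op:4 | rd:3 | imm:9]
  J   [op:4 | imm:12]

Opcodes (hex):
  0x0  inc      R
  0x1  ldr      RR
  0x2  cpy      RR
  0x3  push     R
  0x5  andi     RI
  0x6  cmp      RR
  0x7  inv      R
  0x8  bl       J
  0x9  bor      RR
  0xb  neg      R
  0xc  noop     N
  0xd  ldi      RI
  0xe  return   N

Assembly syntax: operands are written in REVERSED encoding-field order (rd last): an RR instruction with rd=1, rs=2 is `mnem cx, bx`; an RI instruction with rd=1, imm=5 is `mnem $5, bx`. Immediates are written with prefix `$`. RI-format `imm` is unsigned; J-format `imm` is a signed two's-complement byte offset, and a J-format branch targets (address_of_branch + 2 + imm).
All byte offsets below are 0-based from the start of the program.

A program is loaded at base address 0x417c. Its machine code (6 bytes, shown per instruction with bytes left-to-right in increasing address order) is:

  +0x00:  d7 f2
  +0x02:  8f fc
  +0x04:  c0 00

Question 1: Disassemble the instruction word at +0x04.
noop

@+04  big-endian(c0 00) = 0xc000
  opcode bits[15:12]=0xc: noop/N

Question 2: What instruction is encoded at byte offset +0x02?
bl $-4

[02] 8f fc → 0x8ffc
  op=0x8ffc>>12=0x8 ⇒ bl (J)
  imm@[11:0]=0xffc (s12→-4) ⇒ $-4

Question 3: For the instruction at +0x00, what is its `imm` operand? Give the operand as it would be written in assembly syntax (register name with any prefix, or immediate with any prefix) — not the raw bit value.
off 0x00: read d7 f2 as big → 0xd7f2
  opcode bits[15:12]=0xd: ldi/RI
  [11:9] rd=3 = dx
  [8:0] imm=498 = $498

$498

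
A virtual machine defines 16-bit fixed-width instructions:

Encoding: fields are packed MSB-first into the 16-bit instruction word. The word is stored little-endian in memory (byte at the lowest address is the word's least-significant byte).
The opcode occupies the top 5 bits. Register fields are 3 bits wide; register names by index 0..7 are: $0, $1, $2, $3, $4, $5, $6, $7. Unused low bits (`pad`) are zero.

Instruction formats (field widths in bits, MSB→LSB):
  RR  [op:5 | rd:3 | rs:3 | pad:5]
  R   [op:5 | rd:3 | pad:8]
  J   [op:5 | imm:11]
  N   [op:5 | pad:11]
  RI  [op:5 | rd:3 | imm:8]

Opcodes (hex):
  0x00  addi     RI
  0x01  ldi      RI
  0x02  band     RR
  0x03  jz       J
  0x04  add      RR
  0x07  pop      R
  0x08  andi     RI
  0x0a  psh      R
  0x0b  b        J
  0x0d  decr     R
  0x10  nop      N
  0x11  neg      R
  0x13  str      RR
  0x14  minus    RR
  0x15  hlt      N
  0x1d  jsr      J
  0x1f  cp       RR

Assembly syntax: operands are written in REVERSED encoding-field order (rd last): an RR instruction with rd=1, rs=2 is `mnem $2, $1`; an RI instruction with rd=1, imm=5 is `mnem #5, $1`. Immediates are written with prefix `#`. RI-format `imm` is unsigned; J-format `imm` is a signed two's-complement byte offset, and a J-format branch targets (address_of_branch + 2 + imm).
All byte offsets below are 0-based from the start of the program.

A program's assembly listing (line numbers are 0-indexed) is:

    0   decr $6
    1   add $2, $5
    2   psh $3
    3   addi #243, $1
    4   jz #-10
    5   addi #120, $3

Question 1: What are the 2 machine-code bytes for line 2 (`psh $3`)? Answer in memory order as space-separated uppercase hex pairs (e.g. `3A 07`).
line 2 (psh): pack op=0xa:5|rd=3:3|pad=0:8 = 0x5300; little→ 00 53

00 53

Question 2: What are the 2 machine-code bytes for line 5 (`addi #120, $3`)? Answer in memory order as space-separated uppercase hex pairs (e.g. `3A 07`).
78 03

5. addi fields op=0x0:5|rd=3:3|imm=120:8 → word 0378h → 78 03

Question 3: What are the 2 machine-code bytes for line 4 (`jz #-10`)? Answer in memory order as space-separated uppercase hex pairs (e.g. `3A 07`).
F6 1F

line 4 (jz): pack op=0x3:5|imm=-10:11 = 0x1ff6; little→ f6 1f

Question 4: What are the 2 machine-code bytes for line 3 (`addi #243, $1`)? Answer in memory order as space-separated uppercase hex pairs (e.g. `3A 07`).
3. addi fields op=0x0:5|rd=1:3|imm=243:8 → word 01f3h → f3 01

F3 01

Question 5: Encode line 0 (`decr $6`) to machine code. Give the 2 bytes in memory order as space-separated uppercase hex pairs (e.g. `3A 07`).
00 6E

line 0 (decr): pack op=0xd:5|rd=6:3|pad=0:8 = 0x6e00; little→ 00 6e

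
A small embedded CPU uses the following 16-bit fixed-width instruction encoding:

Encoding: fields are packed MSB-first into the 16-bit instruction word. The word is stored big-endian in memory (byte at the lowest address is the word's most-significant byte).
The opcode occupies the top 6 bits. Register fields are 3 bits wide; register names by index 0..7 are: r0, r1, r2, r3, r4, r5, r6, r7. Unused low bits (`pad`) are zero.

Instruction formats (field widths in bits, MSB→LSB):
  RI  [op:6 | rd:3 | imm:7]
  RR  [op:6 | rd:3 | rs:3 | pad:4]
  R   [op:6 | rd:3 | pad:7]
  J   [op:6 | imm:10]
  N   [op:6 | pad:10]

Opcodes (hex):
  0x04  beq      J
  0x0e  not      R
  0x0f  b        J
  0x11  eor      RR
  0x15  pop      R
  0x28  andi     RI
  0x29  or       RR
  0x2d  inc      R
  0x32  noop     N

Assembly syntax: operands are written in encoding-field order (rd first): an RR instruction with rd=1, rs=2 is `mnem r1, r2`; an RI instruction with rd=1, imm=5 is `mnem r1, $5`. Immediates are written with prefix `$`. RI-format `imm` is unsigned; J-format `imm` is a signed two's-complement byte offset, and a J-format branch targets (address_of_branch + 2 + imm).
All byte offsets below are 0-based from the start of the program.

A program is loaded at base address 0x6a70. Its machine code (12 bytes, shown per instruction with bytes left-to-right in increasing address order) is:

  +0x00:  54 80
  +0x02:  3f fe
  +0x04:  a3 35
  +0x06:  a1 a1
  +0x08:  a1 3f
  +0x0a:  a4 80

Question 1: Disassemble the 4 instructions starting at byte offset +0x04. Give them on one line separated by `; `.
@+04  big-endian(a3 35) = 0xa335
  op=0xa335>>10=0x28 ⇒ andi (RI)
  [9:7] rd=6 = r6
  [6:0] imm=53 = $53
@+06  big-endian(a1 a1) = 0xa1a1
  op=0xa1a1>>10=0x28 ⇒ andi (RI)
  [9:7] rd=3 = r3
  [6:0] imm=33 = $33
@+08  big-endian(a1 3f) = 0xa13f
  op=0xa13f>>10=0x28 ⇒ andi (RI)
  [9:7] rd=2 = r2
  [6:0] imm=63 = $63
@+0a  big-endian(a4 80) = 0xa480
  op=0xa480>>10=0x29 ⇒ or (RR)
  [9:7] rd=1 = r1
  [6:4] rs=0 = r0

andi r6, $53; andi r3, $33; andi r2, $63; or r1, r0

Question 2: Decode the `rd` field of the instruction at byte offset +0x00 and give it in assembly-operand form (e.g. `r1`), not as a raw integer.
+0x00: 54 80 ⇒ word 0x5480 (big)
  op=0x5480>>10=0x15 ⇒ pop (R)
  rd: (w>>7)&0x7=0x1 → r1

r1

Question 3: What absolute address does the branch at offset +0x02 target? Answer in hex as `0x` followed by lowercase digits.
+0x02: 3f fe ⇒ word 0x3ffe (big)
  top 6b → 0xf → b [J]
  imm@[9:0]=0x3fe (s10→-2) ⇒ $-2
  target = base 0x6a70 + off 0x02 + 2 + imm -2 = 0x6a72

0x6a72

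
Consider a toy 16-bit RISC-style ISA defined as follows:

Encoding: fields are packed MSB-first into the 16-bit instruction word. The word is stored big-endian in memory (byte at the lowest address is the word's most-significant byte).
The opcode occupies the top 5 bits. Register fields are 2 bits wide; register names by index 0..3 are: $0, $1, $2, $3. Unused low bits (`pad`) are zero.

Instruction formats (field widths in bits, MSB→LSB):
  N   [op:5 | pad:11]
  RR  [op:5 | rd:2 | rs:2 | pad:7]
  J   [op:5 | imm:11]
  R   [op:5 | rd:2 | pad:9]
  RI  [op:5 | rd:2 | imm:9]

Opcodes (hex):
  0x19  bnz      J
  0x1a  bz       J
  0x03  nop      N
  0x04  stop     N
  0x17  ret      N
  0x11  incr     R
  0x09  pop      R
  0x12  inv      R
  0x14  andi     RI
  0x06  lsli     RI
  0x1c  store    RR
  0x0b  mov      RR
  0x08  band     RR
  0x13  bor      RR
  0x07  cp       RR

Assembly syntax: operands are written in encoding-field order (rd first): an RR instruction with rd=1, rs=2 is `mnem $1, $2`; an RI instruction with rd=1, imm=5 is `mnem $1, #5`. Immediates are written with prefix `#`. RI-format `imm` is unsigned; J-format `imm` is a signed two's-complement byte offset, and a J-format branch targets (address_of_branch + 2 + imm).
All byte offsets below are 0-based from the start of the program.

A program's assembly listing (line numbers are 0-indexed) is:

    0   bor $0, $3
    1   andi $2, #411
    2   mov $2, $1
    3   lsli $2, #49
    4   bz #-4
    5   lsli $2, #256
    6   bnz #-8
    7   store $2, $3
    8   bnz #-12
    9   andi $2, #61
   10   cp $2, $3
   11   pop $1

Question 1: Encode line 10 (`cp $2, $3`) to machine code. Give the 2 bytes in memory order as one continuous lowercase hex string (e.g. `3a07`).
line 10 (cp): pack op=0x7:5|rd=2:2|rs=3:2|pad=0:7 = 0x3d80; big→ 3d 80

3d80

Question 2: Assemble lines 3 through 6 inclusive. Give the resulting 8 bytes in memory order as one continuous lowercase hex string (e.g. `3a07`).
3431d7fc3500cff8

3. lsli fields op=0x6:5|rd=2:2|imm=49:9 → word 3431h → 34 31
4. bz fields op=0x1a:5|imm=-4:11 → word d7fch → d7 fc
5. lsli fields op=0x6:5|rd=2:2|imm=256:9 → word 3500h → 35 00
6. bnz fields op=0x19:5|imm=-8:11 → word cff8h → cf f8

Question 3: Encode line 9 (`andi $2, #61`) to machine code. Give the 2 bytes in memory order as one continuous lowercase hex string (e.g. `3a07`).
L9: andi op=0x14:5|rd=2:2|imm=61:9 ⇒ 0xa43d ⇒ big a4 3d

a43d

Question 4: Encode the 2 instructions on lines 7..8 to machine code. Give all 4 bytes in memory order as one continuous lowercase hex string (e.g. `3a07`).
e580cff4

line 7 (store): pack op=0x1c:5|rd=2:2|rs=3:2|pad=0:7 = 0xe580; big→ e5 80
line 8 (bnz): pack op=0x19:5|imm=-12:11 = 0xcff4; big→ cf f4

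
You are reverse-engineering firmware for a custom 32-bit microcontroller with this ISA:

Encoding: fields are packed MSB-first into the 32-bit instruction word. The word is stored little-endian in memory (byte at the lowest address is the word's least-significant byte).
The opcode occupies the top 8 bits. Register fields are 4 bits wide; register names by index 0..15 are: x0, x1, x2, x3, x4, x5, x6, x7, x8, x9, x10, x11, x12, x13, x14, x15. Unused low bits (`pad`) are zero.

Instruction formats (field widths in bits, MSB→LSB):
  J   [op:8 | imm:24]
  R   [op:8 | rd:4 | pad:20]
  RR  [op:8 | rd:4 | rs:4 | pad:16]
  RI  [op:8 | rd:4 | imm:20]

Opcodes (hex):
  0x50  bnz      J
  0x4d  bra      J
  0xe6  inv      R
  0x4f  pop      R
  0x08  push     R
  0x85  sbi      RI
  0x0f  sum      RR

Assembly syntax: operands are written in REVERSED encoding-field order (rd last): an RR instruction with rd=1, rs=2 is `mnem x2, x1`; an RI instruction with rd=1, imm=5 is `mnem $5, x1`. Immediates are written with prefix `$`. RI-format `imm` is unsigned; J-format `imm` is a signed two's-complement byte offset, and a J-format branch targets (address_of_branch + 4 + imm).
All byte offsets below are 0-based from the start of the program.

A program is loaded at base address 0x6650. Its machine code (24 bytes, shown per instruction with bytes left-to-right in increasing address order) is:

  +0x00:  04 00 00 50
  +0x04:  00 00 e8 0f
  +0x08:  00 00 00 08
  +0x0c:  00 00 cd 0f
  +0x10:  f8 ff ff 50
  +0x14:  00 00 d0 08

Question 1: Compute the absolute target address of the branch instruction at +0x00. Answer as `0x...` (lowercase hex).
0x6658

+0x00: 04 00 00 50 ⇒ word 0x50000004 (little)
  op=0x50000004>>24=0x50 ⇒ bnz (J)
  imm@[23:0]=0x4 ⇒ $4
  target = base 0x6650 + off 0x00 + 4 + imm 4 = 0x6658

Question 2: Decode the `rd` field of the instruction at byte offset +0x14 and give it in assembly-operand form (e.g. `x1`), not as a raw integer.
x13

+0x14: 00 00 d0 08 ⇒ word 0x08d00000 (little)
  opcode bits[31:24]=0x8: push/R
  rd@[23:20]=0xd ⇒ x13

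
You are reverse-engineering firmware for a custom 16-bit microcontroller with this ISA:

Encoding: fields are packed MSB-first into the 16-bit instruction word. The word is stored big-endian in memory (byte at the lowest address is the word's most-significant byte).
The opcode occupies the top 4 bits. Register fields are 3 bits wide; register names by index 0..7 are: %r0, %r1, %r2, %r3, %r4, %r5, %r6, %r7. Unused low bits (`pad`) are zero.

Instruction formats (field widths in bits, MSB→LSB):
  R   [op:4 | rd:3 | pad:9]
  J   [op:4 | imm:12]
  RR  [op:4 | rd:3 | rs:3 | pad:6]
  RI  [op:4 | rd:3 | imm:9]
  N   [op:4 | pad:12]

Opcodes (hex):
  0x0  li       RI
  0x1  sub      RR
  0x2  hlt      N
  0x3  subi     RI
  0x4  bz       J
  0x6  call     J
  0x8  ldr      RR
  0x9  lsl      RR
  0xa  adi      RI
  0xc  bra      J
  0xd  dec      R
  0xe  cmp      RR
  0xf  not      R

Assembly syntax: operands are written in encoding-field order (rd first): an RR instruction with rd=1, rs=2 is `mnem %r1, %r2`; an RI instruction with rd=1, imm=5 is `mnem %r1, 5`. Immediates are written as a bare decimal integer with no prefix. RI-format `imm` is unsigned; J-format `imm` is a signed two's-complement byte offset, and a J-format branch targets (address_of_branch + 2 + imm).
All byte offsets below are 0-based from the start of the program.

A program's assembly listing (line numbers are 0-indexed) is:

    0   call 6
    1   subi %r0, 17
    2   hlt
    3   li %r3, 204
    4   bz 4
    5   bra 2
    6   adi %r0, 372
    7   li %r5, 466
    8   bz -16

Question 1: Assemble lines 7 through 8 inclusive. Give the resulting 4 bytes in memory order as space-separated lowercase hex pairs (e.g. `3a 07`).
line 7 (li): pack op=0x0:4|rd=5:3|imm=466:9 = 0x0bd2; big→ 0b d2
line 8 (bz): pack op=0x4:4|imm=-16:12 = 0x4ff0; big→ 4f f0

0b d2 4f f0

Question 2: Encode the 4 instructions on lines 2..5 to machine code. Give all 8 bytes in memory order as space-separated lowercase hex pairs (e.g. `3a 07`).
20 00 06 cc 40 04 c0 02

2. hlt fields op=0x2:4|pad=0:12 → word 2000h → 20 00
3. li fields op=0x0:4|rd=3:3|imm=204:9 → word 06cch → 06 cc
4. bz fields op=0x4:4|imm=4:12 → word 4004h → 40 04
5. bra fields op=0xc:4|imm=2:12 → word c002h → c0 02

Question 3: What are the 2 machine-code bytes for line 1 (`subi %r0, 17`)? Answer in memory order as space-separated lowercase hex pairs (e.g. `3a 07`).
30 11

1. subi fields op=0x3:4|rd=0:3|imm=17:9 → word 3011h → 30 11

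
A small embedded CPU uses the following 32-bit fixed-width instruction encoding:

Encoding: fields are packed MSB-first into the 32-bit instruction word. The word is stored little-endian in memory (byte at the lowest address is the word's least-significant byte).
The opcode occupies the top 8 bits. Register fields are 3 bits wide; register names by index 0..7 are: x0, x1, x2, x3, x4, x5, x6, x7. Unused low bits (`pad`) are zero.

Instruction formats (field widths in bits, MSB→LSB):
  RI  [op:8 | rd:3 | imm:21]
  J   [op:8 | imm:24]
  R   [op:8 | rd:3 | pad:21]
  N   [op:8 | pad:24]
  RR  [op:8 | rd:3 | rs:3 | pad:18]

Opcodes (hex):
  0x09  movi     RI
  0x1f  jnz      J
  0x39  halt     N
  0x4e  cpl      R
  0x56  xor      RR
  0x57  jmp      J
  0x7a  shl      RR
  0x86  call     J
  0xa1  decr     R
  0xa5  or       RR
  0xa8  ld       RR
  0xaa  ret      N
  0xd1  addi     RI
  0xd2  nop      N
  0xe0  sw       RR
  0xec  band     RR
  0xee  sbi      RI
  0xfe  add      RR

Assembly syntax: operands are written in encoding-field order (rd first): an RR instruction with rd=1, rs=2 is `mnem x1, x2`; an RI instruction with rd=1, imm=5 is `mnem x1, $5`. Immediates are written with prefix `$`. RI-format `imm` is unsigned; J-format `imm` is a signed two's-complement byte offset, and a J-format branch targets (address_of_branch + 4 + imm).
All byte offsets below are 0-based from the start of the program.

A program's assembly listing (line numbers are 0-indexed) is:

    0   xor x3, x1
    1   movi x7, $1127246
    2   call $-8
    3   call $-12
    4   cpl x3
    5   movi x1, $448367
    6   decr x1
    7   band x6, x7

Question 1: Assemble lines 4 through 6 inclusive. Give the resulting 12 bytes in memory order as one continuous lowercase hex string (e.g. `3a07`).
4. cpl fields op=0x4e:8|rd=3:3|pad=0:21 → word 4e600000h → 00 00 60 4e
5. movi fields op=0x9:8|rd=1:3|imm=448367:21 → word 0926d76fh → 6f d7 26 09
6. decr fields op=0xa1:8|rd=1:3|pad=0:21 → word a1200000h → 00 00 20 a1

0000604e6fd72609000020a1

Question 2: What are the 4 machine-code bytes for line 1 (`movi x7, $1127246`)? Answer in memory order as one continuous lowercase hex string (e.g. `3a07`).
1. movi fields op=0x9:8|rd=7:3|imm=1127246:21 → word 09f1334eh → 4e 33 f1 09

4e33f109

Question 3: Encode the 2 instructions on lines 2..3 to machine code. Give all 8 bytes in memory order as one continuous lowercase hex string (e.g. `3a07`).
2. call fields op=0x86:8|imm=-8:24 → word 86fffff8h → f8 ff ff 86
3. call fields op=0x86:8|imm=-12:24 → word 86fffff4h → f4 ff ff 86

f8ffff86f4ffff86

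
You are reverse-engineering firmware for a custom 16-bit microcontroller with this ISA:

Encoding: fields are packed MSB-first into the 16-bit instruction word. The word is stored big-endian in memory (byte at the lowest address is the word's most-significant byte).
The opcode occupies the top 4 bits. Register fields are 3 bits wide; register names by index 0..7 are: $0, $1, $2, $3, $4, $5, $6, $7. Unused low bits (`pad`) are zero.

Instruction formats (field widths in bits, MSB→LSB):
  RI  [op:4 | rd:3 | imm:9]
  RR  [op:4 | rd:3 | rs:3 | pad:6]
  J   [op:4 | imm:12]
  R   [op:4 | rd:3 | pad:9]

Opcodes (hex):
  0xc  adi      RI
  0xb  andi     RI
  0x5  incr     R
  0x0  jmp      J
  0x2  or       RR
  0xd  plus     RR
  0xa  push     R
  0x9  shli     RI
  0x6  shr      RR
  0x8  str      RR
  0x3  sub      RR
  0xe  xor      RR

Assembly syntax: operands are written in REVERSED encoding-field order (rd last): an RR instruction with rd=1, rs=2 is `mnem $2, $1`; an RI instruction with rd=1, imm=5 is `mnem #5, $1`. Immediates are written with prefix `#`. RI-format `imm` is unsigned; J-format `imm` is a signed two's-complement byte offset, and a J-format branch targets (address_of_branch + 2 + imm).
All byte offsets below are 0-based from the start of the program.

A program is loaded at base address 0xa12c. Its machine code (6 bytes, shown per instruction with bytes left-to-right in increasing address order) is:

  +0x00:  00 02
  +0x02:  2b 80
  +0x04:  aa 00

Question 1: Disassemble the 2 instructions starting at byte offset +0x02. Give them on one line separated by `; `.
or $6, $5; push $5

+0x02: 2b 80 ⇒ word 0x2b80 (big)
  opcode bits[15:12]=0x2: or/RR
  [11:9] rd=5 = $5
  [8:6] rs=6 = $6
+0x04: aa 00 ⇒ word 0xaa00 (big)
  opcode bits[15:12]=0xa: push/R
  [11:9] rd=5 = $5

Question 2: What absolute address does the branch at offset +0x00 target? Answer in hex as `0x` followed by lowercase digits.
0xa130

@+00  big-endian(00 02) = 0x0002
  op=0x0002>>12=0x0 ⇒ jmp (J)
  [11:0] imm=2 = #2
  target = base 0xa12c + off 0x00 + 2 + imm 2 = 0xa130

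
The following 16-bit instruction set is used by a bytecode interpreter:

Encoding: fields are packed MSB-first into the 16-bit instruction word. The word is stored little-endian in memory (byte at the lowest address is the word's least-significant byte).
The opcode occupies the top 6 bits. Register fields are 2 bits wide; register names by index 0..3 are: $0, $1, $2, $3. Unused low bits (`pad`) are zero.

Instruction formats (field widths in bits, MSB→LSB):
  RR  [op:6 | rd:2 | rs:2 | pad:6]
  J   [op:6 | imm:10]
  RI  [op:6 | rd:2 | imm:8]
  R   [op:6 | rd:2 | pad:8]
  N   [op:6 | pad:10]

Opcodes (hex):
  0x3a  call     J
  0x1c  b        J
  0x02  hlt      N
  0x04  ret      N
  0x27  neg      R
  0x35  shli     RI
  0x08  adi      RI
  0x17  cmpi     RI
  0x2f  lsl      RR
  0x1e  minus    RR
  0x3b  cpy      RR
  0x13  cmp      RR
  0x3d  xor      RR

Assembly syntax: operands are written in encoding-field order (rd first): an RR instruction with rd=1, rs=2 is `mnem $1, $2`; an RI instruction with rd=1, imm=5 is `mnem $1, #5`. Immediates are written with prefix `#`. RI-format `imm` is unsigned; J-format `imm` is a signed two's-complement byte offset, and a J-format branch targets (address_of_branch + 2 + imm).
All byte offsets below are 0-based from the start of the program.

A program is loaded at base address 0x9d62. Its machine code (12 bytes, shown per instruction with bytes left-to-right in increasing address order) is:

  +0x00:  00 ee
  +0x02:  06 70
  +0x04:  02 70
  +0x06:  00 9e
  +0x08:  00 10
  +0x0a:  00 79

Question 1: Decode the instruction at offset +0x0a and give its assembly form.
@+0a  little-endian(00 79) = 0x7900
  op=0x7900>>10=0x1e ⇒ minus (RR)
  [9:8] rd=1 = $1
  [7:6] rs=0 = $0

minus $1, $0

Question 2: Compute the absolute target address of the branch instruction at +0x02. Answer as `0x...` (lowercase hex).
[02] 06 70 → 0x7006
  opcode bits[15:10]=0x1c: b/J
  [9:0] imm=6 = #6
  target = base 0x9d62 + off 0x02 + 2 + imm 6 = 0x9d6c

0x9d6c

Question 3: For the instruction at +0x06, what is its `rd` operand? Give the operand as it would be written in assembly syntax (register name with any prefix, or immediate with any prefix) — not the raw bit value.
[06] 00 9e → 0x9e00
  opcode bits[15:10]=0x27: neg/R
  [9:8] rd=2 = $2

$2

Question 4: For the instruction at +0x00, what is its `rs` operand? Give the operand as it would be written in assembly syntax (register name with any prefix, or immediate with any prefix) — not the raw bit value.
[00] 00 ee → 0xee00
  op=0xee00>>10=0x3b ⇒ cpy (RR)
  rd@[9:8]=0x2 ⇒ $2
  rs@[7:6]=0x0 ⇒ $0

$0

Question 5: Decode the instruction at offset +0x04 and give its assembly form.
b #2

@+04  little-endian(02 70) = 0x7002
  opcode bits[15:10]=0x1c: b/J
  imm@[9:0]=0x2 ⇒ #2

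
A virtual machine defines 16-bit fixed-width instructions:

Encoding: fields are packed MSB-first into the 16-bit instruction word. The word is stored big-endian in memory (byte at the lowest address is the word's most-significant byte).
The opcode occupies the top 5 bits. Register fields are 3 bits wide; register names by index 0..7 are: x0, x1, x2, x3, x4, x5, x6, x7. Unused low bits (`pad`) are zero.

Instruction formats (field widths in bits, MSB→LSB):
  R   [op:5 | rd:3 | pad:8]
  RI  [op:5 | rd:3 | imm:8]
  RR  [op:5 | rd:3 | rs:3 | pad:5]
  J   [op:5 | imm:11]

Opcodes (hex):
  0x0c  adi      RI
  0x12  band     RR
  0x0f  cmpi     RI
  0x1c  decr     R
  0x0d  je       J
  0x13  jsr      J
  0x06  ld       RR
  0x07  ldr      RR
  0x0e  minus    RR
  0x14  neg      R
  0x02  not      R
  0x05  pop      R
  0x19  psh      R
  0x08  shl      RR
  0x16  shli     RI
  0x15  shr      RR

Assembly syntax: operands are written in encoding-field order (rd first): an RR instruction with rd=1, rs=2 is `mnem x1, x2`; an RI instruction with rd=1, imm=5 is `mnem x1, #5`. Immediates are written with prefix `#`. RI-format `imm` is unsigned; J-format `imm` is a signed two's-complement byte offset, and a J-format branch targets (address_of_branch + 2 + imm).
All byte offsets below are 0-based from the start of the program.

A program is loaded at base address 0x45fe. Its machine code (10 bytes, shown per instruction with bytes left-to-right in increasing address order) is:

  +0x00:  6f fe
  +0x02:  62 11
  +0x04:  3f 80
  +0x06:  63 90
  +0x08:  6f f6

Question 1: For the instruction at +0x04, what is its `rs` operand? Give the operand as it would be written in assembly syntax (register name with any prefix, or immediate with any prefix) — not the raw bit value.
[04] 3f 80 → 0x3f80
  top 5b → 0x7 → ldr [RR]
  rd@[10:8]=0x7 ⇒ x7
  rs@[7:5]=0x4 ⇒ x4

x4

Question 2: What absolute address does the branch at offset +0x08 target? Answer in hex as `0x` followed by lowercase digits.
0x45fe

off 0x08: read 6f f6 as big → 0x6ff6
  top 5b → 0xd → je [J]
  imm: (w>>0)&0x7ff=0x7f6 (s11→-10) → #-10
  target = base 0x45fe + off 0x08 + 2 + imm -10 = 0x45fe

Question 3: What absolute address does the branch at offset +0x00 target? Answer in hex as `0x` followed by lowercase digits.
@+00  big-endian(6f fe) = 0x6ffe
  op=0x6ffe>>11=0xd ⇒ je (J)
  imm: (w>>0)&0x7ff=0x7fe (s11→-2) → #-2
  target = base 0x45fe + off 0x00 + 2 + imm -2 = 0x45fe

0x45fe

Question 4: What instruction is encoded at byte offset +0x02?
off 0x02: read 62 11 as big → 0x6211
  top 5b → 0xc → adi [RI]
  rd@[10:8]=0x2 ⇒ x2
  imm@[7:0]=0x11 ⇒ #17

adi x2, #17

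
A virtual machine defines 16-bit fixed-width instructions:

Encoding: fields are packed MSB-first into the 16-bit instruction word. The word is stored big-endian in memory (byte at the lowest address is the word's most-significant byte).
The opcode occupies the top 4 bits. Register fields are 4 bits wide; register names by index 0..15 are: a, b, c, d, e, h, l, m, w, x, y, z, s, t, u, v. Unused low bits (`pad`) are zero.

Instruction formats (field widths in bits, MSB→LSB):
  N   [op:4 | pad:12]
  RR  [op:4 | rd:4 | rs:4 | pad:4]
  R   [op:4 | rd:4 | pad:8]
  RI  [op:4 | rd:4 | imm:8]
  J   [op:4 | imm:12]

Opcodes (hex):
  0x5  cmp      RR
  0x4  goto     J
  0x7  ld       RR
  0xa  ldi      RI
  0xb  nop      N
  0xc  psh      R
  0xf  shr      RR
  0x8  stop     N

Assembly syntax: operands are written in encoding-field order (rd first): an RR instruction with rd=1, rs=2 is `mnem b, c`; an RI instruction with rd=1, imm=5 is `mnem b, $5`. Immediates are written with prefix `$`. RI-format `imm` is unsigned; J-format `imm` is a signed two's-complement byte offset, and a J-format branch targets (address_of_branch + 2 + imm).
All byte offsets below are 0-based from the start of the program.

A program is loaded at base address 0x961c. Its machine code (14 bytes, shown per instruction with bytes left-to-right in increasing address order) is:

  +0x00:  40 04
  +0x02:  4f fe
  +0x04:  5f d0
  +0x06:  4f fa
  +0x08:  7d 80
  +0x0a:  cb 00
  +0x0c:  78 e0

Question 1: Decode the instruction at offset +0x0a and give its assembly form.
psh z

[0a] cb 00 → 0xcb00
  top 4b → 0xc → psh [R]
  [11:8] rd=11 = z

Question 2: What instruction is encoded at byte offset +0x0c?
ld w, u

[0c] 78 e0 → 0x78e0
  opcode bits[15:12]=0x7: ld/RR
  [11:8] rd=8 = w
  [7:4] rs=14 = u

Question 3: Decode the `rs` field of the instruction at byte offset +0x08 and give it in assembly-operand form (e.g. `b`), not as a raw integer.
@+08  big-endian(7d 80) = 0x7d80
  top 4b → 0x7 → ld [RR]
  rd: (w>>8)&0xf=0xd → t
  rs: (w>>4)&0xf=0x8 → w

w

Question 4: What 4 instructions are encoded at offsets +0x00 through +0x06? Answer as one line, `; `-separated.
@+00  big-endian(40 04) = 0x4004
  top 4b → 0x4 → goto [J]
  imm: (w>>0)&0xfff=0x4 → $4
@+02  big-endian(4f fe) = 0x4ffe
  top 4b → 0x4 → goto [J]
  imm: (w>>0)&0xfff=0xffe (s12→-2) → $-2
@+04  big-endian(5f d0) = 0x5fd0
  top 4b → 0x5 → cmp [RR]
  rd: (w>>8)&0xf=0xf → v
  rs: (w>>4)&0xf=0xd → t
@+06  big-endian(4f fa) = 0x4ffa
  top 4b → 0x4 → goto [J]
  imm: (w>>0)&0xfff=0xffa (s12→-6) → $-6

goto $4; goto $-2; cmp v, t; goto $-6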